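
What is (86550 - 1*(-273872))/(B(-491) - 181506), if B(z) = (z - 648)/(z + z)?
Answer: -353934404/178237753 ≈ -1.9857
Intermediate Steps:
B(z) = (-648 + z)/(2*z) (B(z) = (-648 + z)/((2*z)) = (-648 + z)*(1/(2*z)) = (-648 + z)/(2*z))
(86550 - 1*(-273872))/(B(-491) - 181506) = (86550 - 1*(-273872))/((½)*(-648 - 491)/(-491) - 181506) = (86550 + 273872)/((½)*(-1/491)*(-1139) - 181506) = 360422/(1139/982 - 181506) = 360422/(-178237753/982) = 360422*(-982/178237753) = -353934404/178237753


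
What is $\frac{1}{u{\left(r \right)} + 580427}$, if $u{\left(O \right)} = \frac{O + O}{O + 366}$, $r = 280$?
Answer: $\frac{323}{187478201} \approx 1.7229 \cdot 10^{-6}$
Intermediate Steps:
$u{\left(O \right)} = \frac{2 O}{366 + O}$
$\frac{1}{u{\left(r \right)} + 580427} = \frac{1}{2 \cdot 280 \frac{1}{366 + 280} + 580427} = \frac{1}{2 \cdot 280 \cdot \frac{1}{646} + 580427} = \frac{1}{\frac{280}{323} + 580427} = \frac{1}{\frac{187478201}{323}} = \frac{323}{187478201}$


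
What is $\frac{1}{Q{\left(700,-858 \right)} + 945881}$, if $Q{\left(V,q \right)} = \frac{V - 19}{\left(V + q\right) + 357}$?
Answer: $\frac{199}{188231000} \approx 1.0572 \cdot 10^{-6}$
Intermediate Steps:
$Q{\left(V,q \right)} = \frac{-19 + V}{357 + V + q}$
$\frac{1}{Q{\left(700,-858 \right)} + 945881} = \frac{1}{\frac{-19 + 700}{357 + 700 - 858} + 945881} = \frac{1}{\frac{1}{199} \cdot 681 + 945881} = \frac{1}{\frac{681}{199} + 945881} = \frac{1}{\frac{188231000}{199}} = \frac{199}{188231000}$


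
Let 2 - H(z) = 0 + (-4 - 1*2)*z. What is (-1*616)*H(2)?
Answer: -8624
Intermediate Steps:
H(z) = 2 + 6*z (H(z) = 2 - (0 + (-4 - 1*2)*z) = 2 - (0 + (-4 - 2)*z) = 2 - (0 - 6*z) = 2 - (-6)*z = 2 + 6*z)
(-1*616)*H(2) = (-1*616)*(2 + 6*2) = -616*(2 + 12) = -616*14 = -8624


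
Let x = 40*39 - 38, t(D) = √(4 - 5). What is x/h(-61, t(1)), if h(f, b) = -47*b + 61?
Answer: 46421/2965 + 35767*I/2965 ≈ 15.656 + 12.063*I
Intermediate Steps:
t(D) = I (t(D) = √(-1) = I)
h(f, b) = 61 - 47*b
x = 1522 (x = 1560 - 38 = 1522)
x/h(-61, t(1)) = 1522/(61 - 47*I) = 1522*((61 + 47*I)/5930) = 761*(61 + 47*I)/2965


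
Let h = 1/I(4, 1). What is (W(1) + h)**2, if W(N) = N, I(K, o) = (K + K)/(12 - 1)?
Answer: 361/64 ≈ 5.6406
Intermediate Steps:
I(K, o) = 2*K/11 (I(K, o) = (2*K)/11 = (2*K)*(1/11) = 2*K/11)
h = 11/8 (h = 1/((2/11)*4) = 1/(8/11) = 11/8 ≈ 1.3750)
(W(1) + h)**2 = (1 + 11/8)**2 = (19/8)**2 = 361/64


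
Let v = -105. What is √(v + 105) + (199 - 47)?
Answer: 152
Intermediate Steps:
√(v + 105) + (199 - 47) = √(-105 + 105) + (199 - 47) = √0 + 152 = 0 + 152 = 152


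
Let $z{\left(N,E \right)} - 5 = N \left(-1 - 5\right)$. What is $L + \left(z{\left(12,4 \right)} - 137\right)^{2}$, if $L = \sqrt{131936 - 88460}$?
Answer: $41616 + 2 \sqrt{10869} \approx 41825.0$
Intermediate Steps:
$z{\left(N,E \right)} = 5 - 6 N$ ($z{\left(N,E \right)} = 5 + N \left(-1 - 5\right) = 5 + N \left(-6\right) = 5 - 6 N$)
$L = 2 \sqrt{10869}$ ($L = \sqrt{43476} = 2 \sqrt{10869} \approx 208.51$)
$L + \left(z{\left(12,4 \right)} - 137\right)^{2} = 2 \sqrt{10869} + \left(\left(5 - 72\right) - 137\right)^{2} = 2 \sqrt{10869} + \left(-67 - 137\right)^{2} = 2 \sqrt{10869} + \left(-204\right)^{2} = 2 \sqrt{10869} + 41616 = 41616 + 2 \sqrt{10869}$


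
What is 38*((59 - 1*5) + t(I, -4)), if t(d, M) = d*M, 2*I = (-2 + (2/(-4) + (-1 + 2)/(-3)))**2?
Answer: 12977/9 ≈ 1441.9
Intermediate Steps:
I = 289/72 (I = (-2 + (2/(-4) + (-1 + 2)/(-3)))**2/2 = (-2 + (2*(-1/4) + 1*(-1/3)))**2/2 = (-2 + (-1/2 - 1/3))**2/2 = (-2 - 5/6)**2/2 = (-17/6)**2/2 = (1/2)*(289/36) = 289/72 ≈ 4.0139)
t(d, M) = M*d
38*((59 - 1*5) + t(I, -4)) = 38*((59 - 1*5) - 4*289/72) = 38*((59 - 5) - 289/18) = 38*(54 - 289/18) = 38*(683/18) = 12977/9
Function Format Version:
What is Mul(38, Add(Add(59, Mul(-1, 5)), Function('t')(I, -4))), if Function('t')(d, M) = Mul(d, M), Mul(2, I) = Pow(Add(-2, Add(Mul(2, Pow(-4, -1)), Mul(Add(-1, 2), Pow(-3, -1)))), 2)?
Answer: Rational(12977, 9) ≈ 1441.9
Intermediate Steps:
I = Rational(289, 72) (I = Mul(Rational(1, 2), Pow(Add(-2, Add(Mul(2, Pow(-4, -1)), Mul(Add(-1, 2), Pow(-3, -1)))), 2)) = Mul(Rational(1, 2), Pow(Add(-2, Add(Mul(2, Rational(-1, 4)), Mul(1, Rational(-1, 3)))), 2)) = Mul(Rational(1, 2), Pow(Add(-2, Add(Rational(-1, 2), Rational(-1, 3))), 2)) = Mul(Rational(1, 2), Pow(Add(-2, Rational(-5, 6)), 2)) = Mul(Rational(1, 2), Pow(Rational(-17, 6), 2)) = Mul(Rational(1, 2), Rational(289, 36)) = Rational(289, 72) ≈ 4.0139)
Function('t')(d, M) = Mul(M, d)
Mul(38, Add(Add(59, Mul(-1, 5)), Function('t')(I, -4))) = Mul(38, Add(Add(59, Mul(-1, 5)), Mul(-4, Rational(289, 72)))) = Mul(38, Add(Add(59, -5), Rational(-289, 18))) = Mul(38, Add(54, Rational(-289, 18))) = Mul(38, Rational(683, 18)) = Rational(12977, 9)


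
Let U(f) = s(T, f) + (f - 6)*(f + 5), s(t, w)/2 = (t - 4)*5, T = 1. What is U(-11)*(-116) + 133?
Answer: -8219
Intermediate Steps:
s(t, w) = -40 + 10*t (s(t, w) = 2*((t - 4)*5) = 2*((-4 + t)*5) = 2*(-20 + 5*t) = -40 + 10*t)
U(f) = -30 + (-6 + f)*(5 + f) (U(f) = (-40 + 10*1) + (f - 6)*(f + 5) = (-40 + 10) + (-6 + f)*(5 + f) = -30 + (-6 + f)*(5 + f))
U(-11)*(-116) + 133 = (-60 + (-11)**2 - 1*(-11))*(-116) + 133 = (-60 + 121 + 11)*(-116) + 133 = 72*(-116) + 133 = -8352 + 133 = -8219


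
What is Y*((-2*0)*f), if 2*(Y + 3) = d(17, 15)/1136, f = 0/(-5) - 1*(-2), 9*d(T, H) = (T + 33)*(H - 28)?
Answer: 0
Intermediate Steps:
d(T, H) = (-28 + H)*(33 + T)/9 (d(T, H) = ((T + 33)*(H - 28))/9 = ((33 + T)*(-28 + H))/9 = ((-28 + H)*(33 + T))/9 = (-28 + H)*(33 + T)/9)
f = 2 (f = 0*(-⅕) + 2 = 0 + 2 = 2)
Y = -30997/10224 (Y = -3 + ((-308/3 - 28/9*17 + (11/3)*15 + (⅑)*15*17)/1136)/2 = -3 + ((-308/3 - 476/9 + 55 + 85/3)*(1/1136))/2 = -3 + (-650/9*1/1136)/2 = -3 + (½)*(-325/5112) = -3 - 325/10224 = -30997/10224 ≈ -3.0318)
Y*((-2*0)*f) = -30997*(-2*0)*2/10224 = -0*2 = -30997/10224*0 = 0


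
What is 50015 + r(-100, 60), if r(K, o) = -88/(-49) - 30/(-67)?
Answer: 164206611/3283 ≈ 50017.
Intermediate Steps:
r(K, o) = 7366/3283 (r(K, o) = -88*(-1/49) - 30*(-1/67) = 88/49 + 30/67 = 7366/3283)
50015 + r(-100, 60) = 50015 + 7366/3283 = 164206611/3283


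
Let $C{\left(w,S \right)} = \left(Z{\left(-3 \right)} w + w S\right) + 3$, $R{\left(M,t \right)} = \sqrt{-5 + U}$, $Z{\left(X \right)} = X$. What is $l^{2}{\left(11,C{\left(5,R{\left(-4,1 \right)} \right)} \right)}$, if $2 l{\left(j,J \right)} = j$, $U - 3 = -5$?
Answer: $\frac{121}{4} \approx 30.25$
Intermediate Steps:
$U = -2$ ($U = 3 - 5 = -2$)
$R{\left(M,t \right)} = i \sqrt{7}$ ($R{\left(M,t \right)} = \sqrt{-5 - 2} = \sqrt{-7} = i \sqrt{7}$)
$C{\left(w,S \right)} = 3 - 3 w + S w$ ($C{\left(w,S \right)} = \left(- 3 w + w S\right) + 3 = \left(- 3 w + S w\right) + 3 = 3 - 3 w + S w$)
$l{\left(j,J \right)} = \frac{j}{2}$
$l^{2}{\left(11,C{\left(5,R{\left(-4,1 \right)} \right)} \right)} = \left(\frac{1}{2} \cdot 11\right)^{2} = \left(\frac{11}{2}\right)^{2} = \frac{121}{4}$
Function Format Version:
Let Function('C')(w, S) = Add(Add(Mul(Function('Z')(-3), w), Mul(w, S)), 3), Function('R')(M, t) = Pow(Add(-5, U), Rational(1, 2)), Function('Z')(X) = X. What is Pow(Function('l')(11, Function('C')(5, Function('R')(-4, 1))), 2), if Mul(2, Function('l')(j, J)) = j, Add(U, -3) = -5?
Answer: Rational(121, 4) ≈ 30.250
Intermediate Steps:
U = -2 (U = Add(3, -5) = -2)
Function('R')(M, t) = Mul(I, Pow(7, Rational(1, 2))) (Function('R')(M, t) = Pow(Add(-5, -2), Rational(1, 2)) = Pow(-7, Rational(1, 2)) = Mul(I, Pow(7, Rational(1, 2))))
Function('C')(w, S) = Add(3, Mul(-3, w), Mul(S, w)) (Function('C')(w, S) = Add(Add(Mul(-3, w), Mul(w, S)), 3) = Add(Add(Mul(-3, w), Mul(S, w)), 3) = Add(3, Mul(-3, w), Mul(S, w)))
Function('l')(j, J) = Mul(Rational(1, 2), j)
Pow(Function('l')(11, Function('C')(5, Function('R')(-4, 1))), 2) = Pow(Mul(Rational(1, 2), 11), 2) = Pow(Rational(11, 2), 2) = Rational(121, 4)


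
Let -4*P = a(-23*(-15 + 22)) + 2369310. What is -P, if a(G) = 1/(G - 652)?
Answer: 1926249029/3252 ≈ 5.9233e+5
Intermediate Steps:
a(G) = 1/(-652 + G)
P = -1926249029/3252 (P = -(1/(-652 - 23*(-15 + 22)) + 2369310)/4 = -(1/(-652 - 23*7) + 2369310)/4 = -(1/(-652 - 161) + 2369310)/4 = -(1/(-813) + 2369310)/4 = -(-1/813 + 2369310)/4 = -1/4*1926249029/813 = -1926249029/3252 ≈ -5.9233e+5)
-P = -1*(-1926249029/3252) = 1926249029/3252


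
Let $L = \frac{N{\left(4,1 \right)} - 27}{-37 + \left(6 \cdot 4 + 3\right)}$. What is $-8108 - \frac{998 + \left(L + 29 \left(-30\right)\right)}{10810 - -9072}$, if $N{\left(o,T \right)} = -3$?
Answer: $- \frac{161203387}{19882} \approx -8108.0$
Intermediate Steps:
$L = 3$ ($L = \frac{-3 - 27}{-37 + \left(6 \cdot 4 + 3\right)} = - \frac{30}{-37 + \left(24 + 3\right)} = - \frac{30}{-37 + 27} = - \frac{30}{-10} = \left(-30\right) \left(- \frac{1}{10}\right) = 3$)
$-8108 - \frac{998 + \left(L + 29 \left(-30\right)\right)}{10810 - -9072} = -8108 - \frac{998 + \left(3 + 29 \left(-30\right)\right)}{10810 - -9072} = -8108 - \frac{998 + \left(3 - 870\right)}{10810 + 9072} = -8108 - \frac{998 - 867}{19882} = -8108 - 131 \cdot \frac{1}{19882} = -8108 - \frac{131}{19882} = - \frac{161203387}{19882}$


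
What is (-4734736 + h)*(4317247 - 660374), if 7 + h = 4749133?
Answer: 52622402470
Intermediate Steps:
h = 4749126 (h = -7 + 4749133 = 4749126)
(-4734736 + h)*(4317247 - 660374) = (-4734736 + 4749126)*(4317247 - 660374) = 14390*3656873 = 52622402470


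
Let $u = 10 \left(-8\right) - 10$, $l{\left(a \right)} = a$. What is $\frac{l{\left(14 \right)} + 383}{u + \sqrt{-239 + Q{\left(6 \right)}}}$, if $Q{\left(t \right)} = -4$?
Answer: $- \frac{3970}{927} - \frac{397 i \sqrt{3}}{927} \approx -4.2826 - 0.74177 i$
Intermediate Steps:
$u = -90$ ($u = -80 - 10 = -90$)
$\frac{l{\left(14 \right)} + 383}{u + \sqrt{-239 + Q{\left(6 \right)}}} = \frac{14 + 383}{-90 + \sqrt{-239 - 4}} = \frac{397}{-90 + \sqrt{-243}} = \frac{397}{-90 + 9 i \sqrt{3}}$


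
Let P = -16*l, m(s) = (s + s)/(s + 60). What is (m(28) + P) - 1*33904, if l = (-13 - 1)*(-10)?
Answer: -397577/11 ≈ -36143.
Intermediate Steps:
l = 140 (l = -14*(-10) = 140)
m(s) = 2*s/(60 + s) (m(s) = (2*s)/(60 + s) = 2*s/(60 + s))
P = -2240 (P = -16*140 = -2240)
(m(28) + P) - 1*33904 = (2*28/(60 + 28) - 2240) - 1*33904 = (2*28/88 - 2240) - 33904 = (2*28*(1/88) - 2240) - 33904 = (7/11 - 2240) - 33904 = -24633/11 - 33904 = -397577/11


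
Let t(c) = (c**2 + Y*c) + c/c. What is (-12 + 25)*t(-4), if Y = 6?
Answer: -91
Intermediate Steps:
t(c) = 1 + c**2 + 6*c (t(c) = (c**2 + 6*c) + c/c = (c**2 + 6*c) + 1 = 1 + c**2 + 6*c)
(-12 + 25)*t(-4) = (-12 + 25)*(1 + (-4)**2 + 6*(-4)) = 13*(1 + 16 - 24) = 13*(-7) = -91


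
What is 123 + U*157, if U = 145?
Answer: 22888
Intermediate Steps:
123 + U*157 = 123 + 145*157 = 123 + 22765 = 22888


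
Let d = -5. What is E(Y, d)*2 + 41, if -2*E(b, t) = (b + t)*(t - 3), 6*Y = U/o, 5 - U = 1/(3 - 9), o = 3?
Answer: 89/27 ≈ 3.2963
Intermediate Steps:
U = 31/6 (U = 5 - 1/(3 - 9) = 5 - 1/(-6) = 5 - 1*(-⅙) = 5 + ⅙ = 31/6 ≈ 5.1667)
Y = 31/108 (Y = ((31/6)/3)/6 = ((31/6)*(⅓))/6 = (⅙)*(31/18) = 31/108 ≈ 0.28704)
E(b, t) = -(-3 + t)*(b + t)/2 (E(b, t) = -(b + t)*(t - 3)/2 = -(b + t)*(-3 + t)/2 = -(-3 + t)*(b + t)/2)
E(Y, d)*2 + 41 = (-½*(-5)² + (3/2)*(31/108) + (3/2)*(-5) - ½*31/108*(-5))*2 + 41 = (-½*25 + 31/72 - 15/2 + 155/216)*2 + 41 = (-25/2 + 31/72 - 15/2 + 155/216)*2 + 41 = -509/27*2 + 41 = -1018/27 + 41 = 89/27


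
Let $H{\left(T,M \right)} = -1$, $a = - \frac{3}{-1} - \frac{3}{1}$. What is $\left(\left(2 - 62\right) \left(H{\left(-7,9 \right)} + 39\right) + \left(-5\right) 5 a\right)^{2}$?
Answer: $5198400$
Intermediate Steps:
$a = 0$ ($a = \left(-3\right) \left(-1\right) - 3 = 3 - 3 = 0$)
$\left(\left(2 - 62\right) \left(H{\left(-7,9 \right)} + 39\right) + \left(-5\right) 5 a\right)^{2} = \left(\left(2 - 62\right) \left(-1 + 39\right) + \left(-5\right) 5 \cdot 0\right)^{2} = \left(\left(-60\right) 38 - 0\right)^{2} = \left(-2280 + 0\right)^{2} = \left(-2280\right)^{2} = 5198400$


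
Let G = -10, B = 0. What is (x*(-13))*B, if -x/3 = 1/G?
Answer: 0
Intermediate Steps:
x = 3/10 (x = -3/(-10) = -3*(-⅒) = 3/10 ≈ 0.30000)
(x*(-13))*B = ((3/10)*(-13))*0 = -39/10*0 = 0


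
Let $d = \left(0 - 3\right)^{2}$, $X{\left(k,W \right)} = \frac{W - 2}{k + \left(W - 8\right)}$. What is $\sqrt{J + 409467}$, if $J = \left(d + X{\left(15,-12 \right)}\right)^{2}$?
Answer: $\frac{2 \sqrt{2560039}}{5} \approx 640.0$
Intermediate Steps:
$X{\left(k,W \right)} = \frac{-2 + W}{-8 + W + k}$ ($X{\left(k,W \right)} = \frac{-2 + W}{k + \left(-8 + W\right)} = \frac{-2 + W}{-8 + W + k}$)
$d = 9$ ($d = \left(-3\right)^{2} = 9$)
$J = \frac{3481}{25}$ ($J = \left(9 + \frac{-2 - 12}{-8 - 12 + 15}\right)^{2} = \left(9 + \frac{1}{-5} \left(-14\right)\right)^{2} = \left(9 - - \frac{14}{5}\right)^{2} = \left(9 + \frac{14}{5}\right)^{2} = \left(\frac{59}{5}\right)^{2} = \frac{3481}{25} \approx 139.24$)
$\sqrt{J + 409467} = \sqrt{\frac{3481}{25} + 409467} = \sqrt{\frac{10240156}{25}} = \frac{2 \sqrt{2560039}}{5}$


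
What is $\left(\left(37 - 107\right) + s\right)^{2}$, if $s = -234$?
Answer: $92416$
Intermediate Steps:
$\left(\left(37 - 107\right) + s\right)^{2} = \left(\left(37 - 107\right) - 234\right)^{2} = \left(-70 - 234\right)^{2} = \left(-304\right)^{2} = 92416$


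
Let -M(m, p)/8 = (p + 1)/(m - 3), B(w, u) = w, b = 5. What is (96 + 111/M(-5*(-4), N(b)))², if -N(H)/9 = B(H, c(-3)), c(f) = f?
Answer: 1272991041/123904 ≈ 10274.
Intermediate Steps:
N(H) = -9*H
M(m, p) = -8*(1 + p)/(-3 + m) (M(m, p) = -8*(p + 1)/(m - 3) = -8*(1 + p)/(-3 + m))
(96 + 111/M(-5*(-4), N(b)))² = (96 + 111/((8*(-1 - (-9)*5)/(-3 - 5*(-4)))))² = (96 + 111/((8*(-1 - 1*(-45))/(-3 + 20))))² = (96 + 111/((8*(-1 + 45)/17)))² = (96 + 111/((8*(1/17)*44)))² = (96 + 111/(352/17))² = (96 + 111*(17/352))² = (96 + 1887/352)² = (35679/352)² = 1272991041/123904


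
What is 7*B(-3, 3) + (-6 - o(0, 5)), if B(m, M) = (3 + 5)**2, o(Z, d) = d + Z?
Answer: 437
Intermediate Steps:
o(Z, d) = Z + d
B(m, M) = 64 (B(m, M) = 8**2 = 64)
7*B(-3, 3) + (-6 - o(0, 5)) = 7*64 + (-6 - (0 + 5)) = 448 + (-6 - 1*5) = 448 + (-6 - 5) = 448 - 11 = 437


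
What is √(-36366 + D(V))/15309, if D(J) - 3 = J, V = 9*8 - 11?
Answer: I*√36302/15309 ≈ 0.012446*I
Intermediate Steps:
V = 61 (V = 72 - 11 = 61)
D(J) = 3 + J
√(-36366 + D(V))/15309 = √(-36366 + (3 + 61))/15309 = √(-36366 + 64)*(1/15309) = √(-36302)*(1/15309) = (I*√36302)*(1/15309) = I*√36302/15309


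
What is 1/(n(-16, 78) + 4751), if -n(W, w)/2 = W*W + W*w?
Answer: 1/6735 ≈ 0.00014848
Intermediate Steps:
n(W, w) = -2*W² - 2*W*w (n(W, w) = -2*(W*W + W*w) = -2*(W² + W*w) = -2*W² - 2*W*w)
1/(n(-16, 78) + 4751) = 1/(-2*(-16)*(-16 + 78) + 4751) = 1/(-2*(-16)*62 + 4751) = 1/(1984 + 4751) = 1/6735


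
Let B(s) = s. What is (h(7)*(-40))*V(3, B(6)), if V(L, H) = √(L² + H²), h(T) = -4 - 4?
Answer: 960*√5 ≈ 2146.6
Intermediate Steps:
h(T) = -8
V(L, H) = √(H² + L²)
(h(7)*(-40))*V(3, B(6)) = (-8*(-40))*√(6² + 3²) = 320*√(36 + 9) = 320*√45 = 320*(3*√5) = 960*√5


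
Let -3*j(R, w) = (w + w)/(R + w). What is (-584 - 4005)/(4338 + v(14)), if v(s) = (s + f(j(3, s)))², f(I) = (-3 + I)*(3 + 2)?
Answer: -11935989/11319619 ≈ -1.0545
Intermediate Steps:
j(R, w) = -2*w/(3*(R + w)) (j(R, w) = -(w + w)/(3*(R + w)) = -2*w/(3*(R + w)))
f(I) = -15 + 5*I (f(I) = (-3 + I)*5 = -15 + 5*I)
v(s) = (-15 + s - 10*s/(9 + 3*s))² (v(s) = (s + (-15 + 5*(-2*s/(3*3 + 3*s))))² = (s + (-15 + 5*(-2*s/(9 + 3*s))))² = (s + (-15 - 10*s/(9 + 3*s)))² = (-15 + s - 10*s/(9 + 3*s))²)
(-584 - 4005)/(4338 + v(14)) = (-584 - 4005)/(4338 + (135 - 3*14² + 46*14)²/(9*(3 + 14)²)) = -4589/(4338 + (⅑)*(135 - 3*196 + 644)²/17²) = -4589/(4338 + (⅑)*(1/289)*(135 - 588 + 644)²) = -4589/(4338 + (⅑)*(1/289)*191²) = -4589/(4338 + (⅑)*(1/289)*36481) = -4589/(4338 + 36481/2601) = -4589/11319619/2601 = -4589*2601/11319619 = -11935989/11319619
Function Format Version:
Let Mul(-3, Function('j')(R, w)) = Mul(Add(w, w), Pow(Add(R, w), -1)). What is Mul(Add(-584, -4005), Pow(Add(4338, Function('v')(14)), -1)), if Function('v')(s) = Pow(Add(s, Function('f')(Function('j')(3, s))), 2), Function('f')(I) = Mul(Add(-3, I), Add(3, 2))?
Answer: Rational(-11935989, 11319619) ≈ -1.0545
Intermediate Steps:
Function('j')(R, w) = Mul(Rational(-2, 3), w, Pow(Add(R, w), -1)) (Function('j')(R, w) = Mul(Rational(-1, 3), Mul(Add(w, w), Pow(Add(R, w), -1))) = Mul(Rational(-1, 3), Mul(Mul(2, w), Pow(Add(R, w), -1))) = Mul(Rational(-1, 3), Mul(2, w, Pow(Add(R, w), -1))) = Mul(Rational(-2, 3), w, Pow(Add(R, w), -1)))
Function('f')(I) = Add(-15, Mul(5, I)) (Function('f')(I) = Mul(Add(-3, I), 5) = Add(-15, Mul(5, I)))
Function('v')(s) = Pow(Add(-15, s, Mul(-10, s, Pow(Add(9, Mul(3, s)), -1))), 2) (Function('v')(s) = Pow(Add(s, Add(-15, Mul(5, Mul(-2, s, Pow(Add(Mul(3, 3), Mul(3, s)), -1))))), 2) = Pow(Add(s, Add(-15, Mul(5, Mul(-2, s, Pow(Add(9, Mul(3, s)), -1))))), 2) = Pow(Add(s, Add(-15, Mul(-10, s, Pow(Add(9, Mul(3, s)), -1)))), 2) = Pow(Add(-15, s, Mul(-10, s, Pow(Add(9, Mul(3, s)), -1))), 2))
Mul(Add(-584, -4005), Pow(Add(4338, Function('v')(14)), -1)) = Mul(Add(-584, -4005), Pow(Add(4338, Mul(Rational(1, 9), Pow(Add(3, 14), -2), Pow(Add(135, Mul(-3, Pow(14, 2)), Mul(46, 14)), 2))), -1)) = Mul(-4589, Pow(Add(4338, Mul(Rational(1, 9), Pow(17, -2), Pow(Add(135, Mul(-3, 196), 644), 2))), -1)) = Mul(-4589, Pow(Add(4338, Mul(Rational(1, 9), Rational(1, 289), Pow(Add(135, -588, 644), 2))), -1)) = Mul(-4589, Pow(Add(4338, Mul(Rational(1, 9), Rational(1, 289), Pow(191, 2))), -1)) = Mul(-4589, Pow(Add(4338, Mul(Rational(1, 9), Rational(1, 289), 36481)), -1)) = Mul(-4589, Pow(Add(4338, Rational(36481, 2601)), -1)) = Mul(-4589, Pow(Rational(11319619, 2601), -1)) = Mul(-4589, Rational(2601, 11319619)) = Rational(-11935989, 11319619)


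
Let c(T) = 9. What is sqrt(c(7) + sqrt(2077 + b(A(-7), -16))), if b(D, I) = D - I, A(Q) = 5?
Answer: sqrt(9 + sqrt(2098)) ≈ 7.4030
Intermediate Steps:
sqrt(c(7) + sqrt(2077 + b(A(-7), -16))) = sqrt(9 + sqrt(2077 + (5 - 1*(-16)))) = sqrt(9 + sqrt(2077 + (5 + 16))) = sqrt(9 + sqrt(2077 + 21)) = sqrt(9 + sqrt(2098))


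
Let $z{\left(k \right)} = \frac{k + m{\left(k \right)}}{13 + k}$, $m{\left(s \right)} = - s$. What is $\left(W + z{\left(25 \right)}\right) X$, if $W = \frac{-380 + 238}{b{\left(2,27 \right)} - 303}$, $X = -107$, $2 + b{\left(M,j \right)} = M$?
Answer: $- \frac{15194}{303} \approx -50.145$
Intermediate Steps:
$b{\left(M,j \right)} = -2 + M$
$z{\left(k \right)} = 0$ ($z{\left(k \right)} = \frac{k - k}{13 + k} = \frac{0}{13 + k} = 0$)
$W = \frac{142}{303}$ ($W = \frac{-380 + 238}{\left(-2 + 2\right) - 303} = - \frac{142}{0 - 303} = - \frac{142}{-303} = \left(-142\right) \left(- \frac{1}{303}\right) = \frac{142}{303} \approx 0.46865$)
$\left(W + z{\left(25 \right)}\right) X = \left(\frac{142}{303} + 0\right) \left(-107\right) = \frac{142}{303} \left(-107\right) = - \frac{15194}{303}$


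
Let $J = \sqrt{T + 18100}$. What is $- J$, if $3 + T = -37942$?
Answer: $- 63 i \sqrt{5} \approx - 140.87 i$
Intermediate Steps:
$T = -37945$ ($T = -3 - 37942 = -37945$)
$J = 63 i \sqrt{5}$ ($J = \sqrt{-37945 + 18100} = \sqrt{-19845} = 63 i \sqrt{5} \approx 140.87 i$)
$- J = - 63 i \sqrt{5}$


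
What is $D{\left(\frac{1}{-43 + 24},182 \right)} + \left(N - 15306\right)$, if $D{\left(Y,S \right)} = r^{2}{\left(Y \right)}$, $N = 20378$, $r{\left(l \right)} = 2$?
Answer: $5076$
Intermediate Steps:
$D{\left(Y,S \right)} = 4$ ($D{\left(Y,S \right)} = 2^{2} = 4$)
$D{\left(\frac{1}{-43 + 24},182 \right)} + \left(N - 15306\right) = 4 + \left(20378 - 15306\right) = 4 + 5072 = 5076$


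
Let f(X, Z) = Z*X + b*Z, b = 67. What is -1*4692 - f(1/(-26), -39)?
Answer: -4161/2 ≈ -2080.5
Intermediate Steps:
f(X, Z) = 67*Z + X*Z (f(X, Z) = Z*X + 67*Z = X*Z + 67*Z = 67*Z + X*Z)
-1*4692 - f(1/(-26), -39) = -1*4692 - (-39)*(67 + 1/(-26)) = -4692 - (-39)*(67 - 1/26) = -4692 - (-39)*1741/26 = -4692 - 1*(-5223/2) = -4692 + 5223/2 = -4161/2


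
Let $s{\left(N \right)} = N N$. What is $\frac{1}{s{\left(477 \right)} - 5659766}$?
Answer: $- \frac{1}{5432237} \approx -1.8409 \cdot 10^{-7}$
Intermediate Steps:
$s{\left(N \right)} = N^{2}$
$\frac{1}{s{\left(477 \right)} - 5659766} = \frac{1}{477^{2} - 5659766} = \frac{1}{227529 - 5659766} = \frac{1}{-5432237} = - \frac{1}{5432237}$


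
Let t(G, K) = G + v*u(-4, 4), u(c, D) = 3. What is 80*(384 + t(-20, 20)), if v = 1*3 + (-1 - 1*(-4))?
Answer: 30560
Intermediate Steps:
v = 6 (v = 3 + (-1 + 4) = 3 + 3 = 6)
t(G, K) = 18 + G (t(G, K) = G + 6*3 = G + 18 = 18 + G)
80*(384 + t(-20, 20)) = 80*(384 + (18 - 20)) = 80*(384 - 2) = 80*382 = 30560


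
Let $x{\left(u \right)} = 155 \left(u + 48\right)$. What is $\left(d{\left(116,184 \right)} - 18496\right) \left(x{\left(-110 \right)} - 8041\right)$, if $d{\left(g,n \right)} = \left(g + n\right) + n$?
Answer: $317929812$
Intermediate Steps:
$x{\left(u \right)} = 7440 + 155 u$ ($x{\left(u \right)} = 155 \left(48 + u\right) = 7440 + 155 u$)
$d{\left(g,n \right)} = g + 2 n$
$\left(d{\left(116,184 \right)} - 18496\right) \left(x{\left(-110 \right)} - 8041\right) = \left(\left(116 + 2 \cdot 184\right) - 18496\right) \left(\left(7440 + 155 \left(-110\right)\right) - 8041\right) = \left(\left(116 + 368\right) - 18496\right) \left(\left(7440 - 17050\right) - 8041\right) = \left(484 - 18496\right) \left(-9610 - 8041\right) = \left(-18012\right) \left(-17651\right) = 317929812$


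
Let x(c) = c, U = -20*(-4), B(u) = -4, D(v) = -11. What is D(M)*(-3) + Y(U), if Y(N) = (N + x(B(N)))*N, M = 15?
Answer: 6113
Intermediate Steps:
U = 80
Y(N) = N*(-4 + N) (Y(N) = (N - 4)*N = (-4 + N)*N = N*(-4 + N))
D(M)*(-3) + Y(U) = -11*(-3) + 80*(-4 + 80) = 33 + 80*76 = 33 + 6080 = 6113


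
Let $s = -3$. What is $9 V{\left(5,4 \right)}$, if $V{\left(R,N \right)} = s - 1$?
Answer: $-36$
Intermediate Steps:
$V{\left(R,N \right)} = -4$ ($V{\left(R,N \right)} = -3 - 1 = -4$)
$9 V{\left(5,4 \right)} = 9 \left(-4\right) = -36$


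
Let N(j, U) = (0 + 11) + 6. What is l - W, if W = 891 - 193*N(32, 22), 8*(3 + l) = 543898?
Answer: 281497/4 ≈ 70374.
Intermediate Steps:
l = 271937/4 (l = -3 + (1/8)*543898 = -3 + 271949/4 = 271937/4 ≈ 67984.)
N(j, U) = 17 (N(j, U) = 11 + 6 = 17)
W = -2390 (W = 891 - 193*17 = 891 - 3281 = -2390)
l - W = 271937/4 - 1*(-2390) = 271937/4 + 2390 = 281497/4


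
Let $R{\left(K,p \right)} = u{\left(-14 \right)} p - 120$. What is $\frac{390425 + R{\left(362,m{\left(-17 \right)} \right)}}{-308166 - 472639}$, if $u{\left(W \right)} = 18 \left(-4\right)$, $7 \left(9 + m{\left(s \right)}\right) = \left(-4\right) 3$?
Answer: $- \frac{547507}{1093127} \approx -0.50086$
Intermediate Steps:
$m{\left(s \right)} = - \frac{75}{7}$ ($m{\left(s \right)} = -9 + \frac{\left(-4\right) 3}{7} = -9 + \frac{1}{7} \left(-12\right) = -9 - \frac{12}{7} = - \frac{75}{7}$)
$u{\left(W \right)} = -72$
$R{\left(K,p \right)} = -120 - 72 p$ ($R{\left(K,p \right)} = - 72 p - 120 = -120 - 72 p$)
$\frac{390425 + R{\left(362,m{\left(-17 \right)} \right)}}{-308166 - 472639} = \frac{390425 - - \frac{4560}{7}}{-308166 - 472639} = \frac{390425 + \left(-120 + \frac{5400}{7}\right)}{-780805} = \left(390425 + \frac{4560}{7}\right) \left(- \frac{1}{780805}\right) = \frac{2737535}{7} \left(- \frac{1}{780805}\right) = - \frac{547507}{1093127}$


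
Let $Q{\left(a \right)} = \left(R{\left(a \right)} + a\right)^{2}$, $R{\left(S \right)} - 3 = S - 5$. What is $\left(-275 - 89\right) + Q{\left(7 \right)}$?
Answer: $-220$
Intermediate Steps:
$R{\left(S \right)} = -2 + S$ ($R{\left(S \right)} = 3 + \left(S - 5\right) = 3 + \left(-5 + S\right) = -2 + S$)
$Q{\left(a \right)} = \left(-2 + 2 a\right)^{2}$ ($Q{\left(a \right)} = \left(\left(-2 + a\right) + a\right)^{2} = \left(-2 + 2 a\right)^{2}$)
$\left(-275 - 89\right) + Q{\left(7 \right)} = \left(-275 - 89\right) + 4 \left(-1 + 7\right)^{2} = -364 + 4 \cdot 6^{2} = -364 + 4 \cdot 36 = -364 + 144 = -220$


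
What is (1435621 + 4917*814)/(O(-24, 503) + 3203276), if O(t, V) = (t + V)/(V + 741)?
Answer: 6764945396/3984875823 ≈ 1.6977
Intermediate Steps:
O(t, V) = (V + t)/(741 + V)
(1435621 + 4917*814)/(O(-24, 503) + 3203276) = (1435621 + 4917*814)/((503 - 24)/(741 + 503) + 3203276) = (1435621 + 4002438)/(479/1244 + 3203276) = 5438059/((1/1244)*479 + 3203276) = 5438059/(479/1244 + 3203276) = 5438059/(3984875823/1244) = 5438059*(1244/3984875823) = 6764945396/3984875823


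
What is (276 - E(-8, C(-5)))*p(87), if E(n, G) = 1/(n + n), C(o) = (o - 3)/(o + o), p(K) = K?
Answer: 384279/16 ≈ 24017.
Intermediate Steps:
C(o) = (-3 + o)/(2*o) (C(o) = (-3 + o)/((2*o)) = (-3 + o)*(1/(2*o)) = (-3 + o)/(2*o))
E(n, G) = 1/(2*n)
(276 - E(-8, C(-5)))*p(87) = (276 - 1/(2*(-8)))*87 = (276 - (-1)/(2*8))*87 = (276 - 1*(-1/16))*87 = (276 + 1/16)*87 = (4417/16)*87 = 384279/16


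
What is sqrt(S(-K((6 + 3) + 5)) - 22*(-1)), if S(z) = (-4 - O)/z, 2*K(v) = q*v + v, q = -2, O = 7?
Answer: sqrt(1001)/7 ≈ 4.5198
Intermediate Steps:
K(v) = -v/2 (K(v) = (-2*v + v)/2 = (-v)/2 = -v/2)
S(z) = -11/z (S(z) = (-4 - 1*7)/z = (-4 - 7)/z = -11/z)
sqrt(S(-K((6 + 3) + 5)) - 22*(-1)) = sqrt(-11*2/((6 + 3) + 5) - 22*(-1)) = sqrt(-11*2/(9 + 5) + 22) = sqrt(-11/((-(-1)*14/2)) + 22) = sqrt(-11/((-1*(-7))) + 22) = sqrt(-11/7 + 22) = sqrt(143/7) = sqrt(1001)/7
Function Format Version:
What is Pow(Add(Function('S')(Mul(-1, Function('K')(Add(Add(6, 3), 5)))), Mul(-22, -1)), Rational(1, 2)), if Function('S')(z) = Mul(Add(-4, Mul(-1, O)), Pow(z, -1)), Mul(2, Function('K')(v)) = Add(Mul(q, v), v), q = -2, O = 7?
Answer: Mul(Rational(1, 7), Pow(1001, Rational(1, 2))) ≈ 4.5198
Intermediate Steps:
Function('K')(v) = Mul(Rational(-1, 2), v) (Function('K')(v) = Mul(Rational(1, 2), Add(Mul(-2, v), v)) = Mul(Rational(1, 2), Mul(-1, v)) = Mul(Rational(-1, 2), v))
Function('S')(z) = Mul(-11, Pow(z, -1)) (Function('S')(z) = Mul(Add(-4, Mul(-1, 7)), Pow(z, -1)) = Mul(Add(-4, -7), Pow(z, -1)) = Mul(-11, Pow(z, -1)))
Pow(Add(Function('S')(Mul(-1, Function('K')(Add(Add(6, 3), 5)))), Mul(-22, -1)), Rational(1, 2)) = Pow(Add(Mul(-11, Pow(Mul(-1, Mul(Rational(-1, 2), Add(Add(6, 3), 5))), -1)), Mul(-22, -1)), Rational(1, 2)) = Pow(Add(Mul(-11, Pow(Mul(-1, Mul(Rational(-1, 2), Add(9, 5))), -1)), 22), Rational(1, 2)) = Pow(Add(Mul(-11, Pow(Mul(-1, Mul(Rational(-1, 2), 14)), -1)), 22), Rational(1, 2)) = Pow(Add(Mul(-11, Pow(Mul(-1, -7), -1)), 22), Rational(1, 2)) = Pow(Add(Mul(-11, Pow(7, -1)), 22), Rational(1, 2)) = Pow(Add(Mul(-11, Rational(1, 7)), 22), Rational(1, 2)) = Pow(Add(Rational(-11, 7), 22), Rational(1, 2)) = Pow(Rational(143, 7), Rational(1, 2)) = Mul(Rational(1, 7), Pow(1001, Rational(1, 2)))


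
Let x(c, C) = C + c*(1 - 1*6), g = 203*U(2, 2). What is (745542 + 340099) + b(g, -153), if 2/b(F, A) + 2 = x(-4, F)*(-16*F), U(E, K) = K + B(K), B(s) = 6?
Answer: 23188042187208/21358849 ≈ 1.0856e+6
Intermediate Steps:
U(E, K) = 6 + K (U(E, K) = K + 6 = 6 + K)
g = 1624 (g = 203*(6 + 2) = 203*8 = 1624)
x(c, C) = C - 5*c (x(c, C) = C + c*(1 - 6) = C + c*(-5) = C - 5*c)
b(F, A) = 2/(-2 - 16*F*(20 + F)) (b(F, A) = 2/(-2 + (F - 5*(-4))*(-16*F)) = 2/(-2 + (F + 20)*(-16*F)) = 2/(-2 + (20 + F)*(-16*F)) = 2/(-2 - 16*F*(20 + F)))
(745542 + 340099) + b(g, -153) = (745542 + 340099) - 1/(1 + 8*1624*(20 + 1624)) = 1085641 - 1/(1 + 8*1624*1644) = 1085641 - 1/(1 + 21358848) = 1085641 - 1/21358849 = 23188042187208/21358849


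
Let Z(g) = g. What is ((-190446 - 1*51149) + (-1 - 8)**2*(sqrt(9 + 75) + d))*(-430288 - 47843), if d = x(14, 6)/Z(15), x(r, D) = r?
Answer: 577389561207/5 - 77457222*sqrt(21) ≈ 1.1512e+11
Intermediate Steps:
d = 14/15 ≈ 0.93333
((-190446 - 1*51149) + (-1 - 8)**2*(sqrt(9 + 75) + d))*(-430288 - 47843) = ((-190446 - 1*51149) + (-1 - 8)**2*(sqrt(9 + 75) + 14/15))*(-430288 - 47843) = ((-190446 - 51149) + (-9)**2*(sqrt(84) + 14/15))*(-478131) = (-241595 + 81*(2*sqrt(21) + 14/15))*(-478131) = (-241595 + 81*(14/15 + 2*sqrt(21)))*(-478131) = (-241595 + (378/5 + 162*sqrt(21)))*(-478131) = (-1207597/5 + 162*sqrt(21))*(-478131) = 577389561207/5 - 77457222*sqrt(21)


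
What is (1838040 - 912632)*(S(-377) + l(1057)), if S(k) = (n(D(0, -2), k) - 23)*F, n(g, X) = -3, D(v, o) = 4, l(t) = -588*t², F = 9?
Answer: -607939980149568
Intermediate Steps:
S(k) = -234 (S(k) = (-3 - 23)*9 = -26*9 = -234)
(1838040 - 912632)*(S(-377) + l(1057)) = (1838040 - 912632)*(-234 - 588*1057²) = 925408*(-234 - 588*1117249) = 925408*(-234 - 656942412) = 925408*(-656942646) = -607939980149568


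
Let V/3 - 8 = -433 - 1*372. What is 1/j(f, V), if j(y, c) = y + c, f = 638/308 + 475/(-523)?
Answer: -7322/17498385 ≈ -0.00041844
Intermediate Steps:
V = -2391 (V = 24 + 3*(-433 - 1*372) = 24 + 3*(-433 - 372) = 24 + 3*(-805) = 24 - 2415 = -2391)
f = 8517/7322 (f = 638*(1/308) + 475*(-1/523) = 29/14 - 475/523 = 8517/7322 ≈ 1.1632)
j(y, c) = c + y
1/j(f, V) = 1/(-2391 + 8517/7322) = 1/(-17498385/7322) = -7322/17498385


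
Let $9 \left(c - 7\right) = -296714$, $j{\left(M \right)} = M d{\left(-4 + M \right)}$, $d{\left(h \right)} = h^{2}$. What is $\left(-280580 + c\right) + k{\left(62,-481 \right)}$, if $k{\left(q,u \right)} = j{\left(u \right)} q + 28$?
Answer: $- \frac{63136741169}{9} \approx -7.0152 \cdot 10^{9}$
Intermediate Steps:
$j{\left(M \right)} = M \left(-4 + M\right)^{2}$
$c = - \frac{296651}{9}$ ($c = 7 + \frac{1}{9} \left(-296714\right) = 7 - \frac{296714}{9} = - \frac{296651}{9} \approx -32961.0$)
$k{\left(q,u \right)} = 28 + q u \left(-4 + u\right)^{2}$ ($k{\left(q,u \right)} = u \left(-4 + u\right)^{2} q + 28 = q u \left(-4 + u\right)^{2} + 28 = 28 + q u \left(-4 + u\right)^{2}$)
$\left(-280580 + c\right) + k{\left(62,-481 \right)} = \left(-280580 - \frac{296651}{9}\right) + \left(28 + 62 \left(-481\right) \left(-4 - 481\right)^{2}\right) = - \frac{2821871}{9} + \left(28 + 62 \left(-481\right) \left(-485\right)^{2}\right) = - \frac{2821871}{9} + \left(28 + 62 \left(-481\right) 235225\right) = - \frac{2821871}{9} + \left(28 - 7014879950\right) = - \frac{2821871}{9} - 7014879922 = - \frac{63136741169}{9}$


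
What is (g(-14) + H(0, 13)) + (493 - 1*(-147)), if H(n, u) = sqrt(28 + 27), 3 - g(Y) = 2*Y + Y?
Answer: 685 + sqrt(55) ≈ 692.42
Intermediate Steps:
g(Y) = 3 - 3*Y (g(Y) = 3 - (2*Y + Y) = 3 - 3*Y)
H(n, u) = sqrt(55)
(g(-14) + H(0, 13)) + (493 - 1*(-147)) = ((3 - 3*(-14)) + sqrt(55)) + (493 - 1*(-147)) = ((3 + 42) + sqrt(55)) + (493 + 147) = (45 + sqrt(55)) + 640 = 685 + sqrt(55)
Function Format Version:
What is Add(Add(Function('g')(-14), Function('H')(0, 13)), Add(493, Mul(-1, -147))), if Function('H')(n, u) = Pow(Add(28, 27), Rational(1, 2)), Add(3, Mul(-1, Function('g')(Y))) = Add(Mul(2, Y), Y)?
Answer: Add(685, Pow(55, Rational(1, 2))) ≈ 692.42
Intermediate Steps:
Function('g')(Y) = Add(3, Mul(-3, Y)) (Function('g')(Y) = Add(3, Mul(-1, Add(Mul(2, Y), Y))) = Add(3, Mul(-1, Mul(3, Y))) = Add(3, Mul(-3, Y)))
Function('H')(n, u) = Pow(55, Rational(1, 2))
Add(Add(Function('g')(-14), Function('H')(0, 13)), Add(493, Mul(-1, -147))) = Add(Add(Add(3, Mul(-3, -14)), Pow(55, Rational(1, 2))), Add(493, Mul(-1, -147))) = Add(Add(Add(3, 42), Pow(55, Rational(1, 2))), Add(493, 147)) = Add(Add(45, Pow(55, Rational(1, 2))), 640) = Add(685, Pow(55, Rational(1, 2)))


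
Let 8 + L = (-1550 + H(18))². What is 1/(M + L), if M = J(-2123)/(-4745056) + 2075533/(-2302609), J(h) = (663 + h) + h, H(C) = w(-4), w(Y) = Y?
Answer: 10926008651104/26385295859350191631 ≈ 4.1409e-7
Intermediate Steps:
H(C) = -4
J(h) = 663 + 2*h
M = -9840270066801/10926008651104 (M = (663 + 2*(-2123))/(-4745056) + 2075533/(-2302609) = (663 - 4246)*(-1/4745056) + 2075533*(-1/2302609) = -3583*(-1/4745056) - 2075533/2302609 = 3583/4745056 - 2075533/2302609 = -9840270066801/10926008651104 ≈ -0.90063)
L = 2414908 (L = -8 + (-1550 - 4)² = -8 + (-1554)² = -8 + 2414916 = 2414908)
1/(M + L) = 1/(-9840270066801/10926008651104 + 2414908) = 1/(26385295859350191631/10926008651104) = 10926008651104/26385295859350191631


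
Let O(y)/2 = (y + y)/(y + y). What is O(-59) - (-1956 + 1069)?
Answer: 889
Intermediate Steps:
O(y) = 2 (O(y) = 2*((y + y)/(y + y)) = 2*((2*y)/((2*y))) = 2*((2*y)*(1/(2*y))) = 2*1 = 2)
O(-59) - (-1956 + 1069) = 2 - (-1956 + 1069) = 2 - 1*(-887) = 2 + 887 = 889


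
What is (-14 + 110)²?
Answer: 9216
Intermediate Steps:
(-14 + 110)² = 96² = 9216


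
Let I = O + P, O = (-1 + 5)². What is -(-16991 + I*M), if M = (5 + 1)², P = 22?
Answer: 15623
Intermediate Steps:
O = 16 (O = 4² = 16)
I = 38 (I = 16 + 22 = 38)
M = 36 (M = 6² = 36)
-(-16991 + I*M) = -(-16991 + 38*36) = -(-16991 + 1368) = -1*(-15623) = 15623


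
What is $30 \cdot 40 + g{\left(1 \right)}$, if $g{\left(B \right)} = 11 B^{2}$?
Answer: $1211$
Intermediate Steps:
$30 \cdot 40 + g{\left(1 \right)} = 30 \cdot 40 + 11 \cdot 1^{2} = 1200 + 11 \cdot 1 = 1200 + 11 = 1211$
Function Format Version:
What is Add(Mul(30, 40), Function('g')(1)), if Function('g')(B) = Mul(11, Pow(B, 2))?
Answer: 1211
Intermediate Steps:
Add(Mul(30, 40), Function('g')(1)) = Add(Mul(30, 40), Mul(11, Pow(1, 2))) = Add(1200, Mul(11, 1)) = Add(1200, 11) = 1211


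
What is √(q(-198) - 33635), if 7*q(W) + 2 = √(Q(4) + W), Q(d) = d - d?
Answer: √(-1648129 + 21*I*√22)/7 ≈ 0.0054803 + 183.4*I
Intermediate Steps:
Q(d) = 0
q(W) = -2/7 + √W/7 (q(W) = -2/7 + √(0 + W)/7 = -2/7 + √W/7)
√(q(-198) - 33635) = √((-2/7 + √(-198)/7) - 33635) = √((-2/7 + (3*I*√22)/7) - 33635) = √((-2/7 + 3*I*√22/7) - 33635) = √(-235447/7 + 3*I*√22/7)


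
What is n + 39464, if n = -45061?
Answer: -5597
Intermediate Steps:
n + 39464 = -45061 + 39464 = -5597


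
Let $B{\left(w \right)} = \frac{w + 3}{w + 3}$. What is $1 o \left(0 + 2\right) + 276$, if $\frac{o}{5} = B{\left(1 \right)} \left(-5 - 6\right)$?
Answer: $166$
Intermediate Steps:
$B{\left(w \right)} = 1$ ($B{\left(w \right)} = \frac{3 + w}{3 + w} = 1$)
$o = -55$ ($o = 5 \cdot 1 \left(-5 - 6\right) = 5 \cdot 1 \left(-11\right) = 5 \left(-11\right) = -55$)
$1 o \left(0 + 2\right) + 276 = 1 \left(-55\right) \left(0 + 2\right) + 276 = \left(-55\right) 2 + 276 = -110 + 276 = 166$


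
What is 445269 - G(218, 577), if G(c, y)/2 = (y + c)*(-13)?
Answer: 465939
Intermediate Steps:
G(c, y) = -26*c - 26*y (G(c, y) = 2*((y + c)*(-13)) = 2*((c + y)*(-13)) = 2*(-13*c - 13*y) = -26*c - 26*y)
445269 - G(218, 577) = 445269 - (-26*218 - 26*577) = 445269 - (-5668 - 15002) = 445269 - 1*(-20670) = 445269 + 20670 = 465939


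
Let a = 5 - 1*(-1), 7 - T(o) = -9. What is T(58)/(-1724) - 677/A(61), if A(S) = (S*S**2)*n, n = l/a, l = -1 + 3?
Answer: -1783285/97828811 ≈ -0.018229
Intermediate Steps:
T(o) = 16 (T(o) = 7 - 1*(-9) = 7 + 9 = 16)
l = 2
a = 6 (a = 5 + 1 = 6)
n = 1/3 (n = 2/6 = 2*(1/6) = 1/3 ≈ 0.33333)
A(S) = S**3/3 (A(S) = (S*S**2)*(1/3) = S**3*(1/3) = S**3/3)
T(58)/(-1724) - 677/A(61) = 16/(-1724) - 677/((1/3)*61**3) = 16*(-1/1724) - 677/((1/3)*226981) = -4/431 - 677/226981/3 = -4/431 - 677*3/226981 = -4/431 - 2031/226981 = -1783285/97828811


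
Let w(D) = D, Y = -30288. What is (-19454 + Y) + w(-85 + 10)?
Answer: -49817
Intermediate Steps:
(-19454 + Y) + w(-85 + 10) = (-19454 - 30288) + (-85 + 10) = -49742 - 75 = -49817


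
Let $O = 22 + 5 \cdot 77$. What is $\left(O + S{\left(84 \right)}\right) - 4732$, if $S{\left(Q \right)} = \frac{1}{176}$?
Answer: $- \frac{761199}{176} \approx -4325.0$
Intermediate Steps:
$O = 407$ ($O = 22 + 385 = 407$)
$S{\left(Q \right)} = \frac{1}{176}$
$\left(O + S{\left(84 \right)}\right) - 4732 = \left(407 + \frac{1}{176}\right) - 4732 = \frac{71633}{176} - 4732 = - \frac{761199}{176}$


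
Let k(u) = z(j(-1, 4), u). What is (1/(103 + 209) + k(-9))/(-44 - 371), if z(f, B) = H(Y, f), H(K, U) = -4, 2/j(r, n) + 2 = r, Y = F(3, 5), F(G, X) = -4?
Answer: 1247/129480 ≈ 0.0096308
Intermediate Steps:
Y = -4
j(r, n) = 2/(-2 + r)
z(f, B) = -4
k(u) = -4
(1/(103 + 209) + k(-9))/(-44 - 371) = (1/(103 + 209) - 4)/(-44 - 371) = (1/312 - 4)/(-415) = (1/312 - 4)*(-1/415) = -1247/312*(-1/415) = 1247/129480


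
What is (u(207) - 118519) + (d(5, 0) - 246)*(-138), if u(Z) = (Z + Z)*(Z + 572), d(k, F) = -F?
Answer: 237935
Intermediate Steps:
u(Z) = 2*Z*(572 + Z) (u(Z) = (2*Z)*(572 + Z) = 2*Z*(572 + Z))
(u(207) - 118519) + (d(5, 0) - 246)*(-138) = (2*207*(572 + 207) - 118519) + (-1*0 - 246)*(-138) = (2*207*779 - 118519) + (0 - 246)*(-138) = (322506 - 118519) - 246*(-138) = 203987 + 33948 = 237935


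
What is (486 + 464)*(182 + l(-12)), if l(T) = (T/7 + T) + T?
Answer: 1039300/7 ≈ 1.4847e+5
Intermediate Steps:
l(T) = 15*T/7 (l(T) = (T*(⅐) + T) + T = (T/7 + T) + T = 8*T/7 + T = 15*T/7)
(486 + 464)*(182 + l(-12)) = (486 + 464)*(182 + (15/7)*(-12)) = 950*(182 - 180/7) = 950*(1094/7) = 1039300/7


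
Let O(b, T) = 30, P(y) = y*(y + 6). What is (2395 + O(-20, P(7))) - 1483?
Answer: 942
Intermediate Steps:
P(y) = y*(6 + y)
(2395 + O(-20, P(7))) - 1483 = (2395 + 30) - 1483 = 2425 - 1483 = 942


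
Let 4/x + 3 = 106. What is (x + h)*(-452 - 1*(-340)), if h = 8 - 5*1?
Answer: -35056/103 ≈ -340.35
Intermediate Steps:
x = 4/103 (x = 4/(-3 + 106) = 4/103 ≈ 0.038835)
h = 3 (h = 8 - 5 = 3)
(x + h)*(-452 - 1*(-340)) = (4/103 + 3)*(-452 - 1*(-340)) = 313*(-452 + 340)/103 = (313/103)*(-112) = -35056/103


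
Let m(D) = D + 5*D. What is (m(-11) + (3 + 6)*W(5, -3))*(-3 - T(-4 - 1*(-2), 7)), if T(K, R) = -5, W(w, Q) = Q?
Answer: -186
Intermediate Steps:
m(D) = 6*D
(m(-11) + (3 + 6)*W(5, -3))*(-3 - T(-4 - 1*(-2), 7)) = (6*(-11) + (3 + 6)*(-3))*(-3 - 1*(-5)) = (-66 + 9*(-3))*(-3 + 5) = (-66 - 27)*2 = -93*2 = -186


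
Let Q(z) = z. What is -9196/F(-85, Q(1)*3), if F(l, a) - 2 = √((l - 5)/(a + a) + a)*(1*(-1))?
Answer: -2299/2 - 2299*I*√3/2 ≈ -1149.5 - 1991.0*I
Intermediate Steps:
F(l, a) = 2 - √(a + (-5 + l)/(2*a)) (F(l, a) = 2 + √((l - 5)/(a + a) + a)*(1*(-1)) = 2 + √((-5 + l)/((2*a)) + a)*(-1) = 2 + √((-5 + l)*(1/(2*a)) + a)*(-1) = 2 + √((-5 + l)/(2*a) + a)*(-1) = 2 + √(a + (-5 + l)/(2*a))*(-1) = 2 - √(a + (-5 + l)/(2*a)))
-9196/F(-85, Q(1)*3) = -9196/(2 - √2*√((-5 - 85 + 2*(1*3)²)/((1*3)))/2) = -9196/(2 - √2*√((-5 - 85 + 2*3²)/3)/2) = -9196/(2 - √2*√((-5 - 85 + 2*9)/3)/2) = -9196/(2 - √2*√((-5 - 85 + 18)/3)/2) = -9196/(2 - √2*√((⅓)*(-72))/2) = -9196/(2 - √2*√(-24)/2) = -9196/(2 - √2*2*I*√6/2) = -9196/(2 - 2*I*√3)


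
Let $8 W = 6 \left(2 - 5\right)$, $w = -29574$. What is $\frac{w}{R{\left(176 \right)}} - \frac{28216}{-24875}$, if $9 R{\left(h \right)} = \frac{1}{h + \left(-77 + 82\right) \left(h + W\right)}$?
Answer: $- \frac{13834327136443}{49750} \approx -2.7808 \cdot 10^{8}$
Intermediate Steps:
$W = - \frac{9}{4}$ ($W = \frac{6 \left(2 - 5\right)}{8} = \frac{6 \left(-3\right)}{8} = \frac{1}{8} \left(-18\right) = - \frac{9}{4} \approx -2.25$)
$R{\left(h \right)} = \frac{1}{9 \left(- \frac{45}{4} + 6 h\right)}$ ($R{\left(h \right)} = \frac{1}{9 \left(h + \left(-77 + 82\right) \left(h - \frac{9}{4}\right)\right)} = \frac{1}{9 \left(h + 5 \left(- \frac{9}{4} + h\right)\right)} = \frac{1}{9 \left(h + \left(- \frac{45}{4} + 5 h\right)\right)} = \frac{1}{9 \left(- \frac{45}{4} + 6 h\right)}$)
$\frac{w}{R{\left(176 \right)}} - \frac{28216}{-24875} = - \frac{29574}{\frac{4}{27} \frac{1}{-15 + 8 \cdot 176}} - \frac{28216}{-24875} = - \frac{29574}{\frac{4}{27} \frac{1}{-15 + 1408}} - - \frac{28216}{24875} = - \frac{29574}{\frac{4}{27} \cdot \frac{1}{1393}} + \frac{28216}{24875} = - \frac{29574}{\frac{4}{37611}} + \frac{28216}{24875} = \left(-29574\right) \frac{37611}{4} + \frac{28216}{24875} = - \frac{556153857}{2} + \frac{28216}{24875} = - \frac{13834327136443}{49750}$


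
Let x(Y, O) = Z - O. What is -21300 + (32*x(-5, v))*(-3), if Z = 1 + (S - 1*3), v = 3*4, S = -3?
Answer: -19668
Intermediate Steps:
v = 12
Z = -5 (Z = 1 + (-3 - 1*3) = 1 + (-3 - 3) = 1 - 6 = -5)
x(Y, O) = -5 - O
-21300 + (32*x(-5, v))*(-3) = -21300 + (32*(-5 - 1*12))*(-3) = -21300 + (32*(-5 - 12))*(-3) = -21300 + (32*(-17))*(-3) = -21300 - 544*(-3) = -21300 + 1632 = -19668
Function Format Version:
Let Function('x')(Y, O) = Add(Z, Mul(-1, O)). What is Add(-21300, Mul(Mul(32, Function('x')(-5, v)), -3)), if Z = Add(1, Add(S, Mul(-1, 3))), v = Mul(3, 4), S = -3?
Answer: -19668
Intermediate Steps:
v = 12
Z = -5 (Z = Add(1, Add(-3, Mul(-1, 3))) = Add(1, Add(-3, -3)) = Add(1, -6) = -5)
Function('x')(Y, O) = Add(-5, Mul(-1, O))
Add(-21300, Mul(Mul(32, Function('x')(-5, v)), -3)) = Add(-21300, Mul(Mul(32, Add(-5, Mul(-1, 12))), -3)) = Add(-21300, Mul(Mul(32, Add(-5, -12)), -3)) = Add(-21300, Mul(Mul(32, -17), -3)) = Add(-21300, Mul(-544, -3)) = Add(-21300, 1632) = -19668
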